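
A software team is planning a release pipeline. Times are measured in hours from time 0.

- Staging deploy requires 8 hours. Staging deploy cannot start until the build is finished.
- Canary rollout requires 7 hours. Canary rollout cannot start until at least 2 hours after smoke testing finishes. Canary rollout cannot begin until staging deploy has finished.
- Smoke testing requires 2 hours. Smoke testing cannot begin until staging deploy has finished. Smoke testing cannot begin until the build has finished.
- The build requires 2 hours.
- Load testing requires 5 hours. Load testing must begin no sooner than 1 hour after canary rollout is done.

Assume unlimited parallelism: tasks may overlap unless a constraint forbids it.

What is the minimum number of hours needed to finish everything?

Nothing blocks the build, so it runs from hour 0 to hour 2.
Staging deploy waits on the build (finishes hour 2), so it starts at hour 2 and finishes at 2 + 8 = hour 10.
Smoke testing has to wait for staging deploy (finishes hour 10); the build (finishes hour 2). The latest of these is hour 10, so smoke testing runs hour 10 to 10 + 2 = hour 12.
Canary rollout cannot start until smoke testing (finishes hour 12, plus 2-hour gap → hour 14); staging deploy (finishes hour 10). The controlling bound is hour 14, so canary rollout finishes at 14 + 7 = hour 21.
After canary rollout (finishes hour 21, plus 1-hour gap → hour 22), load testing can start at hour 22 and finishes at hour 27.
All tasks are finished once the last one completes. Finish times: The build at 2, Staging deploy at 10, Smoke testing at 12, Canary rollout at 21, Load testing at 27. The latest is hour 27.

27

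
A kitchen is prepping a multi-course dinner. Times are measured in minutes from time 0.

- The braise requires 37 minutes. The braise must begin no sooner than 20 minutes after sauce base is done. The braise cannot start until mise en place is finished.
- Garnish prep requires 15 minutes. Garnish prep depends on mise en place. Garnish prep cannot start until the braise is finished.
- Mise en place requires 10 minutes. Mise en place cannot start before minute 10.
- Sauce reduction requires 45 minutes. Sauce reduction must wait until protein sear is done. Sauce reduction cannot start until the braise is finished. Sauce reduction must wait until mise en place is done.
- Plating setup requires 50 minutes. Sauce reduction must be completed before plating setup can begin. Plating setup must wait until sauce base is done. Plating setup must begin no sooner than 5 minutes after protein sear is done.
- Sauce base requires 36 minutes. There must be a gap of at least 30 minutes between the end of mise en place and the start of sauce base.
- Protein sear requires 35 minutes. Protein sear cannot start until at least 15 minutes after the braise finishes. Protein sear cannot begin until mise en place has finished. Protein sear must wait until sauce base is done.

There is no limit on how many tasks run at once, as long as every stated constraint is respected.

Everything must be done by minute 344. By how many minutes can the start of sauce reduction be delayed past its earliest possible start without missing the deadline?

56

After its own release at minute 10, mise en place can start at minute 10 and finishes at minute 20.
Sauce base waits on mise en place (finishes minute 20, plus 30-minute gap → minute 50), so it starts at minute 50 and finishes at 50 + 36 = minute 86.
For the braise: sauce base (finishes minute 86, plus 20-minute gap → minute 106); mise en place (finishes minute 20). Taking the maximum gives a start of minute 106, and it finishes at 106 + 37 = minute 143.
For protein sear: the braise (finishes minute 143, plus 15-minute gap → minute 158); mise en place (finishes minute 20); sauce base (finishes minute 86). Taking the maximum gives a start of minute 158, and it finishes at 158 + 35 = minute 193.
Sauce reduction needs all of protein sear (finishes minute 193); the braise (finishes minute 143); mise en place (finishes minute 20). That puts its earliest start at minute 193; it finishes at 193 + 45 = minute 238.

Working backward from the deadline:
Nothing follows plating setup; the deadline of minute 344 is its only limit. It must start by 344 − 50 = minute 294.
Sauce reduction has to be done before plating setup (must start by minute 294). That means finishing by minute 294, i.e. starting by 294 − 45 = minute 249.
So sauce reduction can start as early as minute 193 and as late as minute 249, giving 249 − 193 = 56 minutes of slack.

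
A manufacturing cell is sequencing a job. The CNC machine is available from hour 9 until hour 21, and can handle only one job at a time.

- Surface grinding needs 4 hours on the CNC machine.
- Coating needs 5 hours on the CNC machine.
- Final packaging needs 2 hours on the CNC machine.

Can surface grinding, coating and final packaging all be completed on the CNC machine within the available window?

The CNC machine window is 21 − 9 = 12 hours.
Running back to back, the jobs need 4 + 5 + 2 = 11 hours on the CNC machine.
Since 11 ≤ 12, they fit within the window.

Yes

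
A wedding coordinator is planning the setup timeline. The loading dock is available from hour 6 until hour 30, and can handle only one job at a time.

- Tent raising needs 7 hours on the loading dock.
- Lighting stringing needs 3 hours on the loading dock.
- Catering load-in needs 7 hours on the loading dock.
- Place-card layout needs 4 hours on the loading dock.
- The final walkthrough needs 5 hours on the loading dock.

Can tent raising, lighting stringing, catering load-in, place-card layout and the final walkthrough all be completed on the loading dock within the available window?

No

The loading dock window is 30 − 6 = 24 hours.
Running back to back, the jobs need 7 + 3 + 7 + 4 + 5 = 26 hours on the loading dock.
Since 26 > 24, they cannot all fit.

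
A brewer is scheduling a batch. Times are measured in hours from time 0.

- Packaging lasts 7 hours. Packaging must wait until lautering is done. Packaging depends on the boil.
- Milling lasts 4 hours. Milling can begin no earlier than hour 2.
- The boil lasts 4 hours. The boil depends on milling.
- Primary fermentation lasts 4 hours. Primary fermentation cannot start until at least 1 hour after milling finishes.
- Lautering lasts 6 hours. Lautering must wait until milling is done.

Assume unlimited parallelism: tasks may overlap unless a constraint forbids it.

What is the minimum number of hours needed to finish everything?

After its own release at hour 2, milling can start at hour 2 and finishes at hour 6.
After milling (finishes hour 6, plus 1-hour gap → hour 7), primary fermentation can start at hour 7 and finishes at hour 11.
The boil cannot begin until milling (finishes hour 6). It runs from hour 6 to 6 + 4 = hour 10.
Lautering waits on milling (finishes hour 6), so it starts at hour 6 and finishes at 6 + 6 = hour 12.
For packaging: lautering (finishes hour 12); the boil (finishes hour 10). Taking the maximum gives a start of hour 12, and it finishes at 12 + 7 = hour 19.
All tasks are finished once the last one completes. Finish times: Milling at 6, Lautering at 12, The boil at 10, Primary fermentation at 11, Packaging at 19. The latest is hour 19.

19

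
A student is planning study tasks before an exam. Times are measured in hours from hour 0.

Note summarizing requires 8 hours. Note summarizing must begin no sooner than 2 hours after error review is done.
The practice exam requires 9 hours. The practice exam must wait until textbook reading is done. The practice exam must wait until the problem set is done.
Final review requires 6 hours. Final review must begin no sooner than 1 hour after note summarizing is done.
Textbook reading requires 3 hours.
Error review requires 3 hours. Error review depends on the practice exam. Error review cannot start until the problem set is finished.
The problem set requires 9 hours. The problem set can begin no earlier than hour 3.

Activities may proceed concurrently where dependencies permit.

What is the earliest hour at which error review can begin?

After its own release at hour 3, the problem set can start at hour 3 and finishes at hour 12.
Textbook reading can start immediately at hour 0; it finishes at hour 3.
The practice exam needs all of textbook reading (finishes hour 3); the problem set (finishes hour 12). That puts its earliest start at hour 12; it finishes at 12 + 9 = hour 21.
Error review waits on the practice exam (finishes hour 21); the problem set (finishes hour 12). The latest of these is hour 21, which is the earliest error review can start.

21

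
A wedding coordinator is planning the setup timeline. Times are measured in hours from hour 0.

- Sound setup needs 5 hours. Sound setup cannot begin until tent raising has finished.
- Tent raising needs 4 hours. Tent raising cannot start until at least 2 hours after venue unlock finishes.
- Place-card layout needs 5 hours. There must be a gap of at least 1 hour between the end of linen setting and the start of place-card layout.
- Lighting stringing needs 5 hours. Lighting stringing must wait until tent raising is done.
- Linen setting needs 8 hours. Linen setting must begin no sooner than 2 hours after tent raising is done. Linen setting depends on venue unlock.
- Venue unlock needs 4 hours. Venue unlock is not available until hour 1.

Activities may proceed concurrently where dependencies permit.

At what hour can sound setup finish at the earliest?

16

After its own release at hour 1, venue unlock can start at hour 1 and finishes at hour 5.
Tent raising cannot begin until venue unlock (finishes hour 5, plus 2-hour gap → hour 7). It runs from hour 7 to 7 + 4 = hour 11.
Sound setup waits on tent raising (finishes hour 11), so it starts at hour 11 and finishes at 11 + 5 = hour 16.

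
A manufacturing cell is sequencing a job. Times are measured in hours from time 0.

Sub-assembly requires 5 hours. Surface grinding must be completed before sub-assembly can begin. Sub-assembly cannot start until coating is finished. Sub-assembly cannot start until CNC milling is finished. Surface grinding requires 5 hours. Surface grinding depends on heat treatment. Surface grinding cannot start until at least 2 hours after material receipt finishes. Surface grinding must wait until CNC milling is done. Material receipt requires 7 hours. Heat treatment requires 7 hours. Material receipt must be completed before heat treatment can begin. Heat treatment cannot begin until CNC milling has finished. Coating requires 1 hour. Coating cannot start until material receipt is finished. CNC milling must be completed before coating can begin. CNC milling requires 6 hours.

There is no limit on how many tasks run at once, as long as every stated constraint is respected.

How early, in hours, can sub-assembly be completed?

CNC milling can start immediately at hour 0; it finishes at hour 6.
Material receipt can start immediately at hour 0; it finishes at hour 7.
Coating needs all of material receipt (finishes hour 7); CNC milling (finishes hour 6). That puts its earliest start at hour 7; it finishes at 7 + 1 = hour 8.
For heat treatment: material receipt (finishes hour 7); CNC milling (finishes hour 6). Taking the maximum gives a start of hour 7, and it finishes at 7 + 7 = hour 14.
Surface grinding has to wait for heat treatment (finishes hour 14); material receipt (finishes hour 7, plus 2-hour gap → hour 9); CNC milling (finishes hour 6). The latest of these is hour 14, so surface grinding runs hour 14 to 14 + 5 = hour 19.
Sub-assembly has to wait for surface grinding (finishes hour 19); coating (finishes hour 8); CNC milling (finishes hour 6). The latest of these is hour 19, so sub-assembly runs hour 19 to 19 + 5 = hour 24.

24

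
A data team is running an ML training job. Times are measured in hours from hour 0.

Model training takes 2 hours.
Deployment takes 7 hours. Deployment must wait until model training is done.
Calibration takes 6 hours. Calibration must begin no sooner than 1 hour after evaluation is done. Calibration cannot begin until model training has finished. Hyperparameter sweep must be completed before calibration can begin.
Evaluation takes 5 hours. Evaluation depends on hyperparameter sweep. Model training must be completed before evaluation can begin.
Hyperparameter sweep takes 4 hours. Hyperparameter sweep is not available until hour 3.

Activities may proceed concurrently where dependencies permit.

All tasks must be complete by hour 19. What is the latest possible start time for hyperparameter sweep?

3

Calibration has no dependents, so it just needs to finish by hour 19. Starting by 19 − 6 = hour 13 achieves that.
Evaluation must finish before calibration (must start by hour 13, minus 1-hour gap → hour 12). With a 5-hour duration, evaluation must start by 12 − 5 = hour 7.
Hyperparameter sweep must finish in time for evaluation (must start by hour 7); calibration (must start by hour 13). The tightest is hour 7, so hyperparameter sweep must start by 7 − 4 = hour 3.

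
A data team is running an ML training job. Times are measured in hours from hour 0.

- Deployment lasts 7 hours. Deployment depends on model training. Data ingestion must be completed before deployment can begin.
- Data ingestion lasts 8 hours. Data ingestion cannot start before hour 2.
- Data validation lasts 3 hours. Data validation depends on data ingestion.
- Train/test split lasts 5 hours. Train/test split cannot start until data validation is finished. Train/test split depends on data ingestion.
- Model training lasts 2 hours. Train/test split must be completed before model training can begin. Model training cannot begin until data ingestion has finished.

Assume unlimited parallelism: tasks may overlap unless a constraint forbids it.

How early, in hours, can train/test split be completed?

Data ingestion waits on its own release at hour 2, so it starts at hour 2 and finishes at 2 + 8 = hour 10.
Data validation waits on data ingestion (finishes hour 10), so it starts at hour 10 and finishes at 10 + 3 = hour 13.
For train/test split: data validation (finishes hour 13); data ingestion (finishes hour 10). Taking the maximum gives a start of hour 13, and it finishes at 13 + 5 = hour 18.

18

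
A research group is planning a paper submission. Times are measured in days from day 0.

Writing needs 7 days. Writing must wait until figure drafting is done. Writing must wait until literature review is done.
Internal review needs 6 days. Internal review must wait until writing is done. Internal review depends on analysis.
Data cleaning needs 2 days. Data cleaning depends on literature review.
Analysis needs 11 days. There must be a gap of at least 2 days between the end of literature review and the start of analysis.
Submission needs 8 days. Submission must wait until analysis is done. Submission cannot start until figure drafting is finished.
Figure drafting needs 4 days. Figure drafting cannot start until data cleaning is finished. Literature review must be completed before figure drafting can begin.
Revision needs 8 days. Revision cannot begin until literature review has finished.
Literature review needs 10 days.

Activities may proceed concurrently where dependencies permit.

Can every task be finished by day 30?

Literature review can start immediately at day 0; it finishes at day 10.
Revision cannot begin until literature review (finishes day 10). It runs from day 10 to 10 + 8 = day 18.
After literature review (finishes day 10, plus 2-day gap → day 12), analysis can start at day 12 and finishes at day 23.
After literature review (finishes day 10), data cleaning can start at day 10 and finishes at day 12.
Figure drafting cannot start until data cleaning (finishes day 12); literature review (finishes day 10). The controlling bound is day 12, so figure drafting finishes at 12 + 4 = day 16.
Submission needs all of analysis (finishes day 23); figure drafting (finishes day 16). That puts its earliest start at day 23; it finishes at 23 + 8 = day 31.
Writing cannot start until figure drafting (finishes day 16); literature review (finishes day 10). The controlling bound is day 16, so writing finishes at 16 + 7 = day 23.
Internal review needs all of writing (finishes day 23); analysis (finishes day 23). That puts its earliest start at day 23; it finishes at 23 + 6 = day 29.
The earliest everything can be done is day 31, which is after the deadline of 30, so it is not possible.

No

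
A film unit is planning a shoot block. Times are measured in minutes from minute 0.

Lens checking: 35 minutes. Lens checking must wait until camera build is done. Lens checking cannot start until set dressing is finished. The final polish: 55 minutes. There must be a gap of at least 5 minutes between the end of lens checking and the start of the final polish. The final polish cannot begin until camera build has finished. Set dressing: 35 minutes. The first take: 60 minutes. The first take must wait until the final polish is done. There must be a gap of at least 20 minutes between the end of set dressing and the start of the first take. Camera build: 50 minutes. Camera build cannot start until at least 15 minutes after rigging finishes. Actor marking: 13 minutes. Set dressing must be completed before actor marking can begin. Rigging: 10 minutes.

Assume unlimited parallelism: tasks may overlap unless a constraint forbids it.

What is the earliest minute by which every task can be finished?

Set dressing has no prerequisites, so it starts at minute 0 and finishes at minute 35.
Actor marking cannot begin until set dressing (finishes minute 35). It runs from minute 35 to 35 + 13 = minute 48.
Rigging has no prerequisites, so it starts at minute 0 and finishes at minute 10.
Camera build waits on rigging (finishes minute 10, plus 15-minute gap → minute 25), so it starts at minute 25 and finishes at 25 + 50 = minute 75.
Lens checking has to wait for camera build (finishes minute 75); set dressing (finishes minute 35). The latest of these is minute 75, so lens checking runs minute 75 to 75 + 35 = minute 110.
The final polish needs all of lens checking (finishes minute 110, plus 5-minute gap → minute 115); camera build (finishes minute 75). That puts its earliest start at minute 115; it finishes at 115 + 55 = minute 170.
The first take needs all of the final polish (finishes minute 170); set dressing (finishes minute 35, plus 20-minute gap → minute 55). That puts its earliest start at minute 170; it finishes at 170 + 60 = minute 230.
All tasks are finished once the last one completes. Finish times: Rigging at 10, Set dressing at 35, Camera build at 75, Lens checking at 110, Actor marking at 48, The final polish at 170, The first take at 230. The latest is minute 230.

230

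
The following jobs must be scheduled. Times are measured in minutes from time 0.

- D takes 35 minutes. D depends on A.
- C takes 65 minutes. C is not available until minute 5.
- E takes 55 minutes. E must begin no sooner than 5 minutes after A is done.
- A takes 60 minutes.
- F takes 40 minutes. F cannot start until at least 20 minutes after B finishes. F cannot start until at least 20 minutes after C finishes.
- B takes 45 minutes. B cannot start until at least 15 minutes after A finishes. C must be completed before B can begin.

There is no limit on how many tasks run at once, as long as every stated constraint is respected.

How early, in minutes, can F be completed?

180

C cannot begin until its own release at minute 5. It runs from minute 5 to 5 + 65 = minute 70.
A has no prerequisites, so it starts at minute 0 and finishes at minute 60.
B cannot start until A (finishes minute 60, plus 15-minute gap → minute 75); C (finishes minute 70). The controlling bound is minute 75, so B finishes at 75 + 45 = minute 120.
F has to wait for B (finishes minute 120, plus 20-minute gap → minute 140); C (finishes minute 70, plus 20-minute gap → minute 90). The latest of these is minute 140, so F runs minute 140 to 140 + 40 = minute 180.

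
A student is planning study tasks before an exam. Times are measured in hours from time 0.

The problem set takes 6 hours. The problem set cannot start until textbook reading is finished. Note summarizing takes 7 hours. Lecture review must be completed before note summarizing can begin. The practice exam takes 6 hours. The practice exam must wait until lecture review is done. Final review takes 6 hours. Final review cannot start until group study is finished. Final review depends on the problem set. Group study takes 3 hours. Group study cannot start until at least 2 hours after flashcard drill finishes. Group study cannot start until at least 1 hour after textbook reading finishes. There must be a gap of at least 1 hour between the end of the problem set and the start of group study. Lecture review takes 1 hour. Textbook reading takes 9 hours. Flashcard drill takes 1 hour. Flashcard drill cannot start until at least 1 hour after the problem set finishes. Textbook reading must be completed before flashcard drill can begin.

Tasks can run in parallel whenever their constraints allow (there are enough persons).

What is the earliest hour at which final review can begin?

22

Nothing blocks textbook reading, so it runs from hour 0 to hour 9.
The problem set waits on textbook reading (finishes hour 9), so it starts at hour 9 and finishes at 9 + 6 = hour 15.
Flashcard drill cannot start until the problem set (finishes hour 15, plus 1-hour gap → hour 16); textbook reading (finishes hour 9). The controlling bound is hour 16, so flashcard drill finishes at 16 + 1 = hour 17.
For group study: flashcard drill (finishes hour 17, plus 2-hour gap → hour 19); textbook reading (finishes hour 9, plus 1-hour gap → hour 10); the problem set (finishes hour 15, plus 1-hour gap → hour 16). Taking the maximum gives a start of hour 19, and it finishes at 19 + 3 = hour 22.
Final review waits on group study (finishes hour 22); the problem set (finishes hour 15). The latest of these is hour 22, which is the earliest final review can start.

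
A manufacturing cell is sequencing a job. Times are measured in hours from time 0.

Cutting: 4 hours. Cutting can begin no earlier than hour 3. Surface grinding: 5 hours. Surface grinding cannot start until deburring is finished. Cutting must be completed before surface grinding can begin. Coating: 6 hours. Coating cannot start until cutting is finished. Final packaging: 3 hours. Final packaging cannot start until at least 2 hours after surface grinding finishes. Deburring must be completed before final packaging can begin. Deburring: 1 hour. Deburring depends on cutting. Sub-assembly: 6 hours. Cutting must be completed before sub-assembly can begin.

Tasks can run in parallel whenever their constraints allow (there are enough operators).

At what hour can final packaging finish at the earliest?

18

After its own release at hour 3, cutting can start at hour 3 and finishes at hour 7.
After cutting (finishes hour 7), deburring can start at hour 7 and finishes at hour 8.
Surface grinding has to wait for deburring (finishes hour 8); cutting (finishes hour 7). The latest of these is hour 8, so surface grinding runs hour 8 to 8 + 5 = hour 13.
Final packaging has to wait for surface grinding (finishes hour 13, plus 2-hour gap → hour 15); deburring (finishes hour 8). The latest of these is hour 15, so final packaging runs hour 15 to 15 + 3 = hour 18.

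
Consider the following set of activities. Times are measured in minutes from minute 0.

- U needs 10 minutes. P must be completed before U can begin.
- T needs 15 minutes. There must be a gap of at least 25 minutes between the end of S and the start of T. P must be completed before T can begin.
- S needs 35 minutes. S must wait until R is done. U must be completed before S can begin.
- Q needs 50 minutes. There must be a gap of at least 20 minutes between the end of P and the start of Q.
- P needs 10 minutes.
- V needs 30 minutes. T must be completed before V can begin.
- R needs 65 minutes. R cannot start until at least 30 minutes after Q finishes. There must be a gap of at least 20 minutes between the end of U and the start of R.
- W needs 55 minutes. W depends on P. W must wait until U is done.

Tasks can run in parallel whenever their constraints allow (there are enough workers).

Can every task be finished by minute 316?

P can start immediately at minute 0; it finishes at minute 10.
U waits on P (finishes minute 10), so it starts at minute 10 and finishes at 10 + 10 = minute 20.
W has to wait for P (finishes minute 10); U (finishes minute 20). The latest of these is minute 20, so W runs minute 20 to 20 + 55 = minute 75.
Q waits on P (finishes minute 10, plus 20-minute gap → minute 30), so it starts at minute 30 and finishes at 30 + 50 = minute 80.
R has to wait for Q (finishes minute 80, plus 30-minute gap → minute 110); U (finishes minute 20, plus 20-minute gap → minute 40). The latest of these is minute 110, so R runs minute 110 to 110 + 65 = minute 175.
S cannot start until R (finishes minute 175); U (finishes minute 20). The controlling bound is minute 175, so S finishes at 175 + 35 = minute 210.
T cannot start until S (finishes minute 210, plus 25-minute gap → minute 235); P (finishes minute 10). The controlling bound is minute 235, so T finishes at 235 + 15 = minute 250.
V cannot begin until T (finishes minute 250). It runs from minute 250 to 250 + 30 = minute 280.
Every task is finished by minute 280, which is no later than the deadline of 316, so the schedule is feasible.

Yes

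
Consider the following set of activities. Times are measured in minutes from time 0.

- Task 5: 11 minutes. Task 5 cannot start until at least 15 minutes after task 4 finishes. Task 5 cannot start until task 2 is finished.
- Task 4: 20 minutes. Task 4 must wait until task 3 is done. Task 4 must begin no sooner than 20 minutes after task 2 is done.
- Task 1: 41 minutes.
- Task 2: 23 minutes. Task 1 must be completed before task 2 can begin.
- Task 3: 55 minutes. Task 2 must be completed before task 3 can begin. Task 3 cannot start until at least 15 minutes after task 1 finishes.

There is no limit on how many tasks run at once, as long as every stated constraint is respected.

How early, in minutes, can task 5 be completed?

Nothing blocks task 1, so it runs from minute 0 to minute 41.
Task 2 waits on task 1 (finishes minute 41), so it starts at minute 41 and finishes at 41 + 23 = minute 64.
Task 3 cannot start until task 2 (finishes minute 64); task 1 (finishes minute 41, plus 15-minute gap → minute 56). The controlling bound is minute 64, so task 3 finishes at 64 + 55 = minute 119.
Task 4 needs all of task 3 (finishes minute 119); task 2 (finishes minute 64, plus 20-minute gap → minute 84). That puts its earliest start at minute 119; it finishes at 119 + 20 = minute 139.
Task 5 has to wait for task 4 (finishes minute 139, plus 15-minute gap → minute 154); task 2 (finishes minute 64). The latest of these is minute 154, so task 5 runs minute 154 to 154 + 11 = minute 165.

165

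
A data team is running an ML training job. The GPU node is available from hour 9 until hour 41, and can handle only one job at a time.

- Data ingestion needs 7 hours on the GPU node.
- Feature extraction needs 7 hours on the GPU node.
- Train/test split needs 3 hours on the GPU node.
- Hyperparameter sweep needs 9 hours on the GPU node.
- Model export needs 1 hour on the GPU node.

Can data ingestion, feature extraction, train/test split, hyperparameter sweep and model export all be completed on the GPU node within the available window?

The GPU node window is 41 − 9 = 32 hours.
Running back to back, the jobs need 7 + 7 + 3 + 9 + 1 = 27 hours on the GPU node.
Since 27 ≤ 32, they fit within the window.

Yes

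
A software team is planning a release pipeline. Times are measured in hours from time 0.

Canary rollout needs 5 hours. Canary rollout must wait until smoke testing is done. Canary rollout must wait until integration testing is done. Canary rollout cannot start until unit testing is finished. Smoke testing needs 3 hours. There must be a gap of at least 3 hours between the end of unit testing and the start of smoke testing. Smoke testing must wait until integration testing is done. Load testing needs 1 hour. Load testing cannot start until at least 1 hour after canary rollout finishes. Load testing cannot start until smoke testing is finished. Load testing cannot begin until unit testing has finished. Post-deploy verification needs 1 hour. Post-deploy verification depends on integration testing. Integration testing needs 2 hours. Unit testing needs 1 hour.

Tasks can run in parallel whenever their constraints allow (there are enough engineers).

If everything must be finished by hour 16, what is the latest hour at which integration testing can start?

4

Load testing has no dependents, so it just needs to finish by hour 16. Starting by 16 − 1 = hour 15 achieves that.
Since load testing (must start by hour 15, minus 1-hour gap → hour 14) depends on it, canary rollout must finish by hour 14. Backing off its 5-hour duration gives a latest start of hour 9.
Smoke testing feeds canary rollout (must start by hour 9); load testing (must start by hour 15). Taking the minimum, smoke testing must finish by hour 9 and start by 9 − 3 = hour 6.
Post-deploy verification has no dependents, so it just needs to finish by hour 16. Starting by 16 − 1 = hour 15 achieves that.
Integration testing has several dependents: smoke testing (must start by hour 6); canary rollout (must start by hour 9); post-deploy verification (must start by hour 15). The earliest of those limits is hour 6, so integration testing must start by 6 − 2 = hour 4.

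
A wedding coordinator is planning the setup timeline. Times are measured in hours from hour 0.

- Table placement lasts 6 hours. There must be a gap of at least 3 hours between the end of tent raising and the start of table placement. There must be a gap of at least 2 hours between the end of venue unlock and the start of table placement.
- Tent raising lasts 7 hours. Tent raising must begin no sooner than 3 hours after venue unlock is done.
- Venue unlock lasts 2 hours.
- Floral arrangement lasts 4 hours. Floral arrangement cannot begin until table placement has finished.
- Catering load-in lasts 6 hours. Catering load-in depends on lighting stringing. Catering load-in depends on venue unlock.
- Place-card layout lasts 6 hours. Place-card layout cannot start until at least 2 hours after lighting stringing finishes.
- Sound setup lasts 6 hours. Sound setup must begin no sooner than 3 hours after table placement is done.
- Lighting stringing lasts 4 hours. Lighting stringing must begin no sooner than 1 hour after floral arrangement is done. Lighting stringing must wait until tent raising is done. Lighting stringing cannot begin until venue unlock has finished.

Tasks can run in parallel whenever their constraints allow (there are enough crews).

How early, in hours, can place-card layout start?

Venue unlock can start immediately at hour 0; it finishes at hour 2.
Tent raising cannot begin until venue unlock (finishes hour 2, plus 3-hour gap → hour 5). It runs from hour 5 to 5 + 7 = hour 12.
For table placement: tent raising (finishes hour 12, plus 3-hour gap → hour 15); venue unlock (finishes hour 2, plus 2-hour gap → hour 4). Taking the maximum gives a start of hour 15, and it finishes at 15 + 6 = hour 21.
After table placement (finishes hour 21), floral arrangement can start at hour 21 and finishes at hour 25.
For lighting stringing: floral arrangement (finishes hour 25, plus 1-hour gap → hour 26); tent raising (finishes hour 12); venue unlock (finishes hour 2). Taking the maximum gives a start of hour 26, and it finishes at 26 + 4 = hour 30.
Place-card layout waits on lighting stringing (finishes hour 30, plus 2-hour gap → hour 32), so the earliest it can start is hour 32.

32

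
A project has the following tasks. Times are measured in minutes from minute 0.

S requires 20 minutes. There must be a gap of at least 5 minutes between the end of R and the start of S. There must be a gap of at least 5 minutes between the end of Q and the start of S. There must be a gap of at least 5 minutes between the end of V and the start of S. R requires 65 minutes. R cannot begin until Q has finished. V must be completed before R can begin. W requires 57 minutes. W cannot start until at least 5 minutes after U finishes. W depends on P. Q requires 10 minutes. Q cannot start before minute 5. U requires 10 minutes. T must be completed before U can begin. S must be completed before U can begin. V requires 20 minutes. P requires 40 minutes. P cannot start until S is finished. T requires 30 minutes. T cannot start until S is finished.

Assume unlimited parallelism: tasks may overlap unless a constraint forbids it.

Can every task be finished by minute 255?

V can start immediately at minute 0; it finishes at minute 20.
After its own release at minute 5, Q can start at minute 5 and finishes at minute 15.
R needs all of Q (finishes minute 15); V (finishes minute 20). That puts its earliest start at minute 20; it finishes at 20 + 65 = minute 85.
S needs all of R (finishes minute 85, plus 5-minute gap → minute 90); Q (finishes minute 15, plus 5-minute gap → minute 20); V (finishes minute 20, plus 5-minute gap → minute 25). That puts its earliest start at minute 90; it finishes at 90 + 20 = minute 110.
T cannot begin until S (finishes minute 110). It runs from minute 110 to 110 + 30 = minute 140.
U cannot start until T (finishes minute 140); S (finishes minute 110). The controlling bound is minute 140, so U finishes at 140 + 10 = minute 150.
After S (finishes minute 110), P can start at minute 110 and finishes at minute 150.
W has to wait for U (finishes minute 150, plus 5-minute gap → minute 155); P (finishes minute 150). The latest of these is minute 155, so W runs minute 155 to 155 + 57 = minute 212.
Every task is finished by minute 212, which is no later than the deadline of 255, so the schedule is feasible.

Yes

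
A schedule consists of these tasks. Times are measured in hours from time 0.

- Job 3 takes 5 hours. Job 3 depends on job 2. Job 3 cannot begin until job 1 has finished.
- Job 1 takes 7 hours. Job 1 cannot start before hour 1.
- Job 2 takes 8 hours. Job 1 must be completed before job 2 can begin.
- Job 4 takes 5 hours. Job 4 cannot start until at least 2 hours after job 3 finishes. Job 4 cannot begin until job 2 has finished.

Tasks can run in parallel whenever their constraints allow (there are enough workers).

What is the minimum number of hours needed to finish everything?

After its own release at hour 1, job 1 can start at hour 1 and finishes at hour 8.
After job 1 (finishes hour 8), job 2 can start at hour 8 and finishes at hour 16.
Job 3 needs all of job 2 (finishes hour 16); job 1 (finishes hour 8). That puts its earliest start at hour 16; it finishes at 16 + 5 = hour 21.
Job 4 cannot start until job 3 (finishes hour 21, plus 2-hour gap → hour 23); job 2 (finishes hour 16). The controlling bound is hour 23, so job 4 finishes at 23 + 5 = hour 28.
All tasks are finished once the last one completes. Finish times: Job 1 at 8, Job 2 at 16, Job 3 at 21, Job 4 at 28. The latest is hour 28.

28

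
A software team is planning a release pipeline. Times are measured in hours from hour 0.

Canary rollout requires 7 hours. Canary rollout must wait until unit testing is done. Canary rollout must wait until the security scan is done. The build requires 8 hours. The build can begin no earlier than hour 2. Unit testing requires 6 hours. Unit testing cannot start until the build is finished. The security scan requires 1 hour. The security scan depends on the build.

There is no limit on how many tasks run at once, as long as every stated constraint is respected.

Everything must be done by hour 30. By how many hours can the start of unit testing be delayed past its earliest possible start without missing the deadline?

The build waits on its own release at hour 2, so it starts at hour 2 and finishes at 2 + 8 = hour 10.
After the build (finishes hour 10), unit testing can start at hour 10 and finishes at hour 16.

Working backward from the deadline:
Nothing follows canary rollout; the deadline of hour 30 is its only limit. It must start by 30 − 7 = hour 23.
Unit testing must finish before canary rollout (must start by hour 23). With a 6-hour duration, unit testing must start by 23 − 6 = hour 17.
So unit testing can start as early as hour 10 and as late as hour 17, giving 17 − 10 = 7 hours of slack.

7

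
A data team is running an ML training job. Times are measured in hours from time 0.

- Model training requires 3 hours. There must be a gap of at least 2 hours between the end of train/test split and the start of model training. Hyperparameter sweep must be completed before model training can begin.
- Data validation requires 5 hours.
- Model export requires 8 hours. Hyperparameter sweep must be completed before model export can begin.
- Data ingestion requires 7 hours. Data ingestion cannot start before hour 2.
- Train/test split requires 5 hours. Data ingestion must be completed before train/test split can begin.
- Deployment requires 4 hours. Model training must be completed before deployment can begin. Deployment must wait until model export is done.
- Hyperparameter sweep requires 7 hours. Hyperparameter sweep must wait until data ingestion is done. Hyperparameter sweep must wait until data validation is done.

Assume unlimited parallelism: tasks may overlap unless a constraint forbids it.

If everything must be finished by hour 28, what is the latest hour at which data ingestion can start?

Nothing follows deployment; the deadline of hour 28 is its only limit. It must start by 28 − 4 = hour 24.
Model training must finish before deployment (must start by hour 24). With a 3-hour duration, model training must start by 24 − 3 = hour 21.
Train/test split has to be done before model training (must start by hour 21, minus 2-hour gap → hour 19). That means finishing by hour 19, i.e. starting by 19 − 5 = hour 14.
Model export has to be done before deployment (must start by hour 24). That means finishing by hour 24, i.e. starting by 24 − 8 = hour 16.
Hyperparameter sweep must finish in time for model training (must start by hour 21); model export (must start by hour 16). The tightest is hour 16, so hyperparameter sweep must start by 16 − 7 = hour 9.
Data ingestion has several dependents: train/test split (must start by hour 14); hyperparameter sweep (must start by hour 9). The earliest of those limits is hour 9, so data ingestion must start by 9 − 7 = hour 2.

2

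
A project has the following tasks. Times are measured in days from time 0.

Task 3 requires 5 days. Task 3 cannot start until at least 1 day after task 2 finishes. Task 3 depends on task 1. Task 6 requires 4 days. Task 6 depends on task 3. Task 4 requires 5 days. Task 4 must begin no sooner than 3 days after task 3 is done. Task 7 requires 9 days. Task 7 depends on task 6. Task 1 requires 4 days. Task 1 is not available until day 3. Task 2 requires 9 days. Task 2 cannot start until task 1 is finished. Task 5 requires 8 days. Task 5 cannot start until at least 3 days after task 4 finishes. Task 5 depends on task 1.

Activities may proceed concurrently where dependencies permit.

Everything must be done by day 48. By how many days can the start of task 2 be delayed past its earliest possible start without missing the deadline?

After its own release at day 3, task 1 can start at day 3 and finishes at day 7.
Task 2 waits on task 1 (finishes day 7), so it starts at day 7 and finishes at 7 + 9 = day 16.

Working backward from the deadline:
Task 5 must finish by day 48; it takes 8 days, so it must start by 48 − 8 = day 40.
Task 4 must finish before task 5 (must start by day 40, minus 3-day gap → day 37). With a 5-day duration, task 4 must start by 37 − 5 = day 32.
Task 7 must finish by day 48; it takes 9 days, so it must start by 48 − 9 = day 39.
Task 6 has to be done before task 7 (must start by day 39). That means finishing by day 39, i.e. starting by 39 − 4 = day 35.
Task 3 has several dependents: task 4 (must start by day 32, minus 3-day gap → day 29); task 6 (must start by day 35). The earliest of those limits is day 29, so task 3 must start by 29 − 5 = day 24.
Since task 3 (must start by day 24, minus 1-day gap → day 23) depends on it, task 2 must finish by day 23. Backing off its 9-day duration gives a latest start of day 14.
So task 2 can start as early as day 7 and as late as day 14, giving 14 − 7 = 7 days of slack.

7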